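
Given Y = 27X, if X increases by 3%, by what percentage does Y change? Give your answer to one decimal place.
3.0%

For Y = 27X:
If X → X(1 + 0.03)
Then Y → Y · (1 + 0.03)^1
     = Y · 1.0300

Percentage change = ((1 + 0.03)^1 − 1) × 100% = 3.0%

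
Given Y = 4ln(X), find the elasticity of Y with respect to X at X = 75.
Elasticity = 1/ln(75) ≈ 0.2316

Elasticity = (dY/dX) · (X/Y)

dY/dX = 4/X
At X = 75: dY/dX = 4/75, Y = 4·ln(75)

Elasticity = (4/75) · (75 / (4·ln(75))) = 1/ln(75) ≈ 0.2316

Interpretation: for a small percentage change in X, the percentage change in Y is approximately 0.23 times as large.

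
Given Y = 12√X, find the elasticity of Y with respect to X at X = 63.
Elasticity = 1/2

Elasticity = (dY/dX) · (X/Y)

dY/dX = 6/√X
At X = 63: dY/dX = 2·√7/7, Y = 36·√7

Elasticity = (2·√7/7) · (63 / (36·√7)) = 1/2

Interpretation: for a small percentage change in X, the percentage change in Y is approximately 0.50 times as large.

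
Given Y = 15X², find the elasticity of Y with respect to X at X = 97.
Elasticity = 2

Elasticity = (dY/dX) · (X/Y)

dY/dX = 30·X
At X = 97: dY/dX = 2910, Y = 141135

Elasticity = 2910 · (97 / 141135) = 2

Interpretation: for a small percentage change in X, the percentage change in Y is approximately 2.00 times as large.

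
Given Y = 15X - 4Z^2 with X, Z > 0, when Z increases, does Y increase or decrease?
Y decreases

Taking the partial derivative:
∂Y/∂Z = -8Z

∂Y/∂Z = -8Z < 0 (assuming positive values)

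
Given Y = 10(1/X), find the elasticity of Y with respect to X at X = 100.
Elasticity = -1

Elasticity = (dY/dX) · (X/Y)

dY/dX = -10/X²
At X = 100: dY/dX = -1/1000, Y = 1/10

Elasticity = (-1/1000) · (100 / (1/10)) = -1

Interpretation: for a small percentage change in X, the percentage change in Y is approximately -1.00 times as large.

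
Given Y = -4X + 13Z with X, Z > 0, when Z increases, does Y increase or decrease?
Y increases

Taking the partial derivative:
∂Y/∂Z = 13

∂Y/∂Z = 13 > 0 (assuming positive values)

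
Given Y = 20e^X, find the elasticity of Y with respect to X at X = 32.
Elasticity = 32

Elasticity = (dY/dX) · (X/Y)

dY/dX = 20·e^X
At X = 32: dY/dX = 20·e^32, Y = 20·e^32

Elasticity = (20·e^32) · (32 / (20·e^32)) = 32

Interpretation: for a small percentage change in X, the percentage change in Y is approximately 32.00 times as large.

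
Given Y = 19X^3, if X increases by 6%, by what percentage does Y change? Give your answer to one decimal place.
19.1%

For Y = 19X^3:
If X → X(1 + 0.06)
Then Y → Y · (1 + 0.06)^3
     ≈ Y · 1.1910

Percentage change = ((1 + 0.06)^3 − 1) × 100% ≈ 19.1%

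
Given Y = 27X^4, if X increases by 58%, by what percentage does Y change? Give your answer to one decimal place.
523.2%

For Y = 27X^4:
If X → X(1 + 0.58)
Then Y → Y · (1 + 0.58)^4
     ≈ Y · 6.2320

Percentage change = ((1 + 0.58)^4 − 1) × 100% ≈ 523.2%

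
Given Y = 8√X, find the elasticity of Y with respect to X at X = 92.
Elasticity = 1/2

Elasticity = (dY/dX) · (X/Y)

dY/dX = 4/√X
At X = 92: dY/dX = 2·√23/23, Y = 16·√23

Elasticity = (2·√23/23) · (92 / (16·√23)) = 1/2

Interpretation: for a small percentage change in X, the percentage change in Y is approximately 0.50 times as large.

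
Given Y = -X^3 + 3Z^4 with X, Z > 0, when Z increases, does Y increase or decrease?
Y increases

Taking the partial derivative:
∂Y/∂Z = 12Z^3

∂Y/∂Z = 12Z^3 > 0 (assuming positive values)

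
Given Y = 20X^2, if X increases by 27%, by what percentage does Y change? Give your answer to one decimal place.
61.3%

For Y = 20X^2:
If X → X(1 + 0.27)
Then Y → Y · (1 + 0.27)^2
     = Y · 1.6129

Percentage change = ((1 + 0.27)^2 − 1) × 100% ≈ 61.3%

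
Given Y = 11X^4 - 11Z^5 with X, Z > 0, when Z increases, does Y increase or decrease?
Y decreases

Taking the partial derivative:
∂Y/∂Z = -55Z^4

∂Y/∂Z = -55Z^4 < 0 (assuming positive values)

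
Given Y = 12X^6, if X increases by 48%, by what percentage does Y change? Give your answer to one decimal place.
950.9%

For Y = 12X^6:
If X → X(1 + 0.48)
Then Y → Y · (1 + 0.48)^6
     ≈ Y · 10.5092

Percentage change = ((1 + 0.48)^6 − 1) × 100% ≈ 950.9%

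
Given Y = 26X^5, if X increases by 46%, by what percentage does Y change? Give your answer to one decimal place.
563.4%

For Y = 26X^5:
If X → X(1 + 0.46)
Then Y → Y · (1 + 0.46)^5
     ≈ Y · 6.6338

Percentage change = ((1 + 0.46)^5 − 1) × 100% ≈ 563.4%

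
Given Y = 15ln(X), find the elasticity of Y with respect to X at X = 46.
Elasticity = 1/ln(46) ≈ 0.2612

Elasticity = (dY/dX) · (X/Y)

dY/dX = 15/X
At X = 46: dY/dX = 15/46, Y = 15·ln(46)

Elasticity = (15/46) · (46 / (15·ln(46))) = 1/ln(46) ≈ 0.2612

Interpretation: for a small percentage change in X, the percentage change in Y is approximately 0.26 times as large.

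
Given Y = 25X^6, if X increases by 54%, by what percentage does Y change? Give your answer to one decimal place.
1233.9%

For Y = 25X^6:
If X → X(1 + 0.54)
Then Y → Y · (1 + 0.54)^6
     ≈ Y · 13.3390

Percentage change = ((1 + 0.54)^6 − 1) × 100% ≈ 1233.9%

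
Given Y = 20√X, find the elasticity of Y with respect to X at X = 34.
Elasticity = 1/2

Elasticity = (dY/dX) · (X/Y)

dY/dX = 10/√X
At X = 34: dY/dX = 5·√34/17, Y = 20·√34

Elasticity = (5·√34/17) · (34 / (20·√34)) = 1/2

Interpretation: for a small percentage change in X, the percentage change in Y is approximately 0.50 times as large.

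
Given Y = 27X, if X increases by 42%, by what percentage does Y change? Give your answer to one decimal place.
42.0%

For Y = 27X:
If X → X(1 + 0.42)
Then Y → Y · (1 + 0.42)^1
     = Y · 1.4200

Percentage change = ((1 + 0.42)^1 − 1) × 100% = 42.0%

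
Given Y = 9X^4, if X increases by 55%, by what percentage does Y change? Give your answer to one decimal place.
477.2%

For Y = 9X^4:
If X → X(1 + 0.55)
Then Y → Y · (1 + 0.55)^4
     ≈ Y · 5.7720

Percentage change = ((1 + 0.55)^4 − 1) × 100% ≈ 477.2%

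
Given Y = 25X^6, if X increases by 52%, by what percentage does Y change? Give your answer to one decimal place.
1133.3%

For Y = 25X^6:
If X → X(1 + 0.52)
Then Y → Y · (1 + 0.52)^6
     ≈ Y · 12.3328

Percentage change = ((1 + 0.52)^6 − 1) × 100% ≈ 1133.3%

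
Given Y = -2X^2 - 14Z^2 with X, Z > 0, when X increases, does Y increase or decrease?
Y decreases

Taking the partial derivative:
∂Y/∂X = -4X

∂Y/∂X = -4X < 0 (assuming positive values)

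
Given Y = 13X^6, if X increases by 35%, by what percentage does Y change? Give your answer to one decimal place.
505.3%

For Y = 13X^6:
If X → X(1 + 0.35)
Then Y → Y · (1 + 0.35)^6
     ≈ Y · 6.0534

Percentage change = ((1 + 0.35)^6 − 1) × 100% ≈ 505.3%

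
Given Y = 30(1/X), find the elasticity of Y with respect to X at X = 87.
Elasticity = -1

Elasticity = (dY/dX) · (X/Y)

dY/dX = -30/X²
At X = 87: dY/dX = -10/2523, Y = 10/29

Elasticity = (-10/2523) · (87 / (10/29)) = -1

Interpretation: for a small percentage change in X, the percentage change in Y is approximately -1.00 times as large.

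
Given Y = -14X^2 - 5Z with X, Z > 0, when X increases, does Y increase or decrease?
Y decreases

Taking the partial derivative:
∂Y/∂X = -28X

∂Y/∂X = -28X < 0 (assuming positive values)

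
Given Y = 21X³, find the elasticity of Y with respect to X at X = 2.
Elasticity = 3

Elasticity = (dY/dX) · (X/Y)

dY/dX = 63·X²
At X = 2: dY/dX = 252, Y = 168

Elasticity = 252 · (2 / 168) = 3

Interpretation: for a small percentage change in X, the percentage change in Y is approximately 3.00 times as large.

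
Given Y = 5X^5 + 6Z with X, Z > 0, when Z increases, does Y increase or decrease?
Y increases

Taking the partial derivative:
∂Y/∂Z = 6

∂Y/∂Z = 6 > 0 (assuming positive values)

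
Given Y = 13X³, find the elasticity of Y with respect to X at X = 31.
Elasticity = 3

Elasticity = (dY/dX) · (X/Y)

dY/dX = 39·X²
At X = 31: dY/dX = 37479, Y = 387283

Elasticity = 37479 · (31 / 387283) = 3

Interpretation: for a small percentage change in X, the percentage change in Y is approximately 3.00 times as large.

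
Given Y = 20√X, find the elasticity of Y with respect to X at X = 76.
Elasticity = 1/2

Elasticity = (dY/dX) · (X/Y)

dY/dX = 10/√X
At X = 76: dY/dX = 5·√19/19, Y = 40·√19

Elasticity = (5·√19/19) · (76 / (40·√19)) = 1/2

Interpretation: for a small percentage change in X, the percentage change in Y is approximately 0.50 times as large.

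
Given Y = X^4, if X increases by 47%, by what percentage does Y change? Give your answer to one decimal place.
366.9%

For Y = X^4:
If X → X(1 + 0.47)
Then Y → Y · (1 + 0.47)^4
     ≈ Y · 4.6695

Percentage change = ((1 + 0.47)^4 − 1) × 100% ≈ 366.9%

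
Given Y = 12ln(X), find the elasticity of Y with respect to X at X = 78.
Elasticity = 1/ln(78) ≈ 0.2295

Elasticity = (dY/dX) · (X/Y)

dY/dX = 12/X
At X = 78: dY/dX = 2/13, Y = 12·ln(78)

Elasticity = (2/13) · (78 / (12·ln(78))) = 1/ln(78) ≈ 0.2295

Interpretation: for a small percentage change in X, the percentage change in Y is approximately 0.23 times as large.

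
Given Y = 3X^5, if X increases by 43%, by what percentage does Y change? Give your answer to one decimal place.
498.0%

For Y = 3X^5:
If X → X(1 + 0.43)
Then Y → Y · (1 + 0.43)^5
     ≈ Y · 5.9797

Percentage change = ((1 + 0.43)^5 − 1) × 100% ≈ 498.0%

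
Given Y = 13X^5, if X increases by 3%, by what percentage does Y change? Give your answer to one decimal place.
15.9%

For Y = 13X^5:
If X → X(1 + 0.03)
Then Y → Y · (1 + 0.03)^5
     ≈ Y · 1.1593

Percentage change = ((1 + 0.03)^5 − 1) × 100% ≈ 15.9%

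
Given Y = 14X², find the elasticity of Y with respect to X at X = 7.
Elasticity = 2

Elasticity = (dY/dX) · (X/Y)

dY/dX = 28·X
At X = 7: dY/dX = 196, Y = 686

Elasticity = 196 · (7 / 686) = 2

Interpretation: for a small percentage change in X, the percentage change in Y is approximately 2.00 times as large.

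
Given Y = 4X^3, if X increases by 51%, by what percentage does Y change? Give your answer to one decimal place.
244.3%

For Y = 4X^3:
If X → X(1 + 0.51)
Then Y → Y · (1 + 0.51)^3
     ≈ Y · 3.4430

Percentage change = ((1 + 0.51)^3 − 1) × 100% ≈ 244.3%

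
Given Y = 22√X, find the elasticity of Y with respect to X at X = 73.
Elasticity = 1/2

Elasticity = (dY/dX) · (X/Y)

dY/dX = 11/√X
At X = 73: dY/dX = 11·√73/73, Y = 22·√73

Elasticity = (11·√73/73) · (73 / (22·√73)) = 1/2

Interpretation: for a small percentage change in X, the percentage change in Y is approximately 0.50 times as large.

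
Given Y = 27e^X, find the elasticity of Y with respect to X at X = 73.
Elasticity = 73

Elasticity = (dY/dX) · (X/Y)

dY/dX = 27·e^X
At X = 73: dY/dX = 27·e^73, Y = 27·e^73

Elasticity = (27·e^73) · (73 / (27·e^73)) = 73

Interpretation: for a small percentage change in X, the percentage change in Y is approximately 73.00 times as large.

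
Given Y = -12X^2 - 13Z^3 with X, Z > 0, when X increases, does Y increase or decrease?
Y decreases

Taking the partial derivative:
∂Y/∂X = -24X

∂Y/∂X = -24X < 0 (assuming positive values)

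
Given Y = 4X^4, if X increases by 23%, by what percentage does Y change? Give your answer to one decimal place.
128.9%

For Y = 4X^4:
If X → X(1 + 0.23)
Then Y → Y · (1 + 0.23)^4
     ≈ Y · 2.2889

Percentage change = ((1 + 0.23)^4 − 1) × 100% ≈ 128.9%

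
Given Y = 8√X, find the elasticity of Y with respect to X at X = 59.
Elasticity = 1/2

Elasticity = (dY/dX) · (X/Y)

dY/dX = 4/√X
At X = 59: dY/dX = 4·√59/59, Y = 8·√59

Elasticity = (4·√59/59) · (59 / (8·√59)) = 1/2

Interpretation: for a small percentage change in X, the percentage change in Y is approximately 0.50 times as large.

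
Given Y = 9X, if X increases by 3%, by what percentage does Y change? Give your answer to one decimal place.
3.0%

For Y = 9X:
If X → X(1 + 0.03)
Then Y → Y · (1 + 0.03)^1
     = Y · 1.0300

Percentage change = ((1 + 0.03)^1 − 1) × 100% = 3.0%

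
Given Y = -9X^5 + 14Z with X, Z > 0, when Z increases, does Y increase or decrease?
Y increases

Taking the partial derivative:
∂Y/∂Z = 14

∂Y/∂Z = 14 > 0 (assuming positive values)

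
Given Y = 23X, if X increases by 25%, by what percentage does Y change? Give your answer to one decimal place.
25.0%

For Y = 23X:
If X → X(1 + 0.25)
Then Y → Y · (1 + 0.25)^1
     = Y · 1.2500

Percentage change = ((1 + 0.25)^1 − 1) × 100% = 25.0%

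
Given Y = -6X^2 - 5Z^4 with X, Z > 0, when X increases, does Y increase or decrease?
Y decreases

Taking the partial derivative:
∂Y/∂X = -12X

∂Y/∂X = -12X < 0 (assuming positive values)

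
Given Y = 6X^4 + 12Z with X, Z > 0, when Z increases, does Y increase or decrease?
Y increases

Taking the partial derivative:
∂Y/∂Z = 12

∂Y/∂Z = 12 > 0 (assuming positive values)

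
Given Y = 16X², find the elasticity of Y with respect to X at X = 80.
Elasticity = 2

Elasticity = (dY/dX) · (X/Y)

dY/dX = 32·X
At X = 80: dY/dX = 2560, Y = 102400

Elasticity = 2560 · (80 / 102400) = 2

Interpretation: for a small percentage change in X, the percentage change in Y is approximately 2.00 times as large.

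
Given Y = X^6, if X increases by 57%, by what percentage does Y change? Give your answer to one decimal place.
1397.6%

For Y = X^6:
If X → X(1 + 0.57)
Then Y → Y · (1 + 0.57)^6
     ≈ Y · 14.9761

Percentage change = ((1 + 0.57)^6 − 1) × 100% ≈ 1397.6%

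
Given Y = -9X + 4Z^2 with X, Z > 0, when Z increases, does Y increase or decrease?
Y increases

Taking the partial derivative:
∂Y/∂Z = 8Z

∂Y/∂Z = 8Z > 0 (assuming positive values)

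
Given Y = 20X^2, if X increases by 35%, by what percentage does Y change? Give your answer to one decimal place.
82.3%

For Y = 20X^2:
If X → X(1 + 0.35)
Then Y → Y · (1 + 0.35)^2
     = Y · 1.8225

Percentage change = ((1 + 0.35)^2 − 1) × 100% ≈ 82.3%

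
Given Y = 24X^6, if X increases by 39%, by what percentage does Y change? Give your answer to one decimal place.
621.3%

For Y = 24X^6:
If X → X(1 + 0.39)
Then Y → Y · (1 + 0.39)^6
     ≈ Y · 7.2125

Percentage change = ((1 + 0.39)^6 − 1) × 100% ≈ 621.3%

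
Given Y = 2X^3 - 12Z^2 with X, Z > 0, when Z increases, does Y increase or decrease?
Y decreases

Taking the partial derivative:
∂Y/∂Z = -24Z

∂Y/∂Z = -24Z < 0 (assuming positive values)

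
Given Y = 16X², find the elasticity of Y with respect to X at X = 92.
Elasticity = 2

Elasticity = (dY/dX) · (X/Y)

dY/dX = 32·X
At X = 92: dY/dX = 2944, Y = 135424

Elasticity = 2944 · (92 / 135424) = 2

Interpretation: for a small percentage change in X, the percentage change in Y is approximately 2.00 times as large.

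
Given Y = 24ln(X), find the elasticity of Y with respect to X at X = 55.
Elasticity = 1/ln(55) ≈ 0.2495

Elasticity = (dY/dX) · (X/Y)

dY/dX = 24/X
At X = 55: dY/dX = 24/55, Y = 24·ln(55)

Elasticity = (24/55) · (55 / (24·ln(55))) = 1/ln(55) ≈ 0.2495

Interpretation: for a small percentage change in X, the percentage change in Y is approximately 0.25 times as large.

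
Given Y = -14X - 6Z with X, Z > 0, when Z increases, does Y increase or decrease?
Y decreases

Taking the partial derivative:
∂Y/∂Z = -6

∂Y/∂Z = -6 < 0 (assuming positive values)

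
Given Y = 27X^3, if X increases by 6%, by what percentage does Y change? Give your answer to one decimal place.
19.1%

For Y = 27X^3:
If X → X(1 + 0.06)
Then Y → Y · (1 + 0.06)^3
     ≈ Y · 1.1910

Percentage change = ((1 + 0.06)^3 − 1) × 100% ≈ 19.1%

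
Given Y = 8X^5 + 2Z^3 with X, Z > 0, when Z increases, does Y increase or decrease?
Y increases

Taking the partial derivative:
∂Y/∂Z = 6Z^2

∂Y/∂Z = 6Z^2 > 0 (assuming positive values)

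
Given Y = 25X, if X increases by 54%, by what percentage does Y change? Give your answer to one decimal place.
54.0%

For Y = 25X:
If X → X(1 + 0.54)
Then Y → Y · (1 + 0.54)^1
     = Y · 1.5400

Percentage change = ((1 + 0.54)^1 − 1) × 100% = 54.0%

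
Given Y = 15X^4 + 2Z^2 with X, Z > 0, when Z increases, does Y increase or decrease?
Y increases

Taking the partial derivative:
∂Y/∂Z = 4Z

∂Y/∂Z = 4Z > 0 (assuming positive values)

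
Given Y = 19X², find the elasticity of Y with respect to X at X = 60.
Elasticity = 2

Elasticity = (dY/dX) · (X/Y)

dY/dX = 38·X
At X = 60: dY/dX = 2280, Y = 68400

Elasticity = 2280 · (60 / 68400) = 2

Interpretation: for a small percentage change in X, the percentage change in Y is approximately 2.00 times as large.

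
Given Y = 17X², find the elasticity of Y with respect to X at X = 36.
Elasticity = 2

Elasticity = (dY/dX) · (X/Y)

dY/dX = 34·X
At X = 36: dY/dX = 1224, Y = 22032

Elasticity = 1224 · (36 / 22032) = 2

Interpretation: for a small percentage change in X, the percentage change in Y is approximately 2.00 times as large.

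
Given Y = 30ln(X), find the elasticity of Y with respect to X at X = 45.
Elasticity = 1/ln(45) ≈ 0.2627

Elasticity = (dY/dX) · (X/Y)

dY/dX = 30/X
At X = 45: dY/dX = 2/3, Y = 30·ln(45)

Elasticity = (2/3) · (45 / (30·ln(45))) = 1/ln(45) ≈ 0.2627

Interpretation: for a small percentage change in X, the percentage change in Y is approximately 0.26 times as large.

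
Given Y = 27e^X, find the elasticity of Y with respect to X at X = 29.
Elasticity = 29

Elasticity = (dY/dX) · (X/Y)

dY/dX = 27·e^X
At X = 29: dY/dX = 27·e^29, Y = 27·e^29

Elasticity = (27·e^29) · (29 / (27·e^29)) = 29

Interpretation: for a small percentage change in X, the percentage change in Y is approximately 29.00 times as large.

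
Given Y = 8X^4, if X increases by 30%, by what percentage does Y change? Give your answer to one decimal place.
185.6%

For Y = 8X^4:
If X → X(1 + 0.3)
Then Y → Y · (1 + 0.3)^4
     = Y · 2.8561

Percentage change = ((1 + 0.3)^4 − 1) × 100% ≈ 185.6%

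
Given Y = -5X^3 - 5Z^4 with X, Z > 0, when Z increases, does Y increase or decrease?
Y decreases

Taking the partial derivative:
∂Y/∂Z = -20Z^3

∂Y/∂Z = -20Z^3 < 0 (assuming positive values)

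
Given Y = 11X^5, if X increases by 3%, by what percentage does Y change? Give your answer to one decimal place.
15.9%

For Y = 11X^5:
If X → X(1 + 0.03)
Then Y → Y · (1 + 0.03)^5
     ≈ Y · 1.1593

Percentage change = ((1 + 0.03)^5 − 1) × 100% ≈ 15.9%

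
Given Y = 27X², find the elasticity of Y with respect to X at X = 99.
Elasticity = 2

Elasticity = (dY/dX) · (X/Y)

dY/dX = 54·X
At X = 99: dY/dX = 5346, Y = 264627

Elasticity = 5346 · (99 / 264627) = 2

Interpretation: for a small percentage change in X, the percentage change in Y is approximately 2.00 times as large.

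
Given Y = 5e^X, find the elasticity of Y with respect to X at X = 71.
Elasticity = 71

Elasticity = (dY/dX) · (X/Y)

dY/dX = 5·e^X
At X = 71: dY/dX = 5·e^71, Y = 5·e^71

Elasticity = (5·e^71) · (71 / (5·e^71)) = 71

Interpretation: for a small percentage change in X, the percentage change in Y is approximately 71.00 times as large.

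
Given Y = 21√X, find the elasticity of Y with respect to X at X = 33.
Elasticity = 1/2

Elasticity = (dY/dX) · (X/Y)

dY/dX = 21/(2·√X)
At X = 33: dY/dX = 7·√33/22, Y = 21·√33

Elasticity = (7·√33/22) · (33 / (21·√33)) = 1/2

Interpretation: for a small percentage change in X, the percentage change in Y is approximately 0.50 times as large.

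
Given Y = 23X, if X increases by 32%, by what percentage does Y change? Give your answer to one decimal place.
32.0%

For Y = 23X:
If X → X(1 + 0.32)
Then Y → Y · (1 + 0.32)^1
     = Y · 1.3200

Percentage change = ((1 + 0.32)^1 − 1) × 100% = 32.0%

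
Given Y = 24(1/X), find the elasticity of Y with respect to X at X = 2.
Elasticity = -1

Elasticity = (dY/dX) · (X/Y)

dY/dX = -24/X²
At X = 2: dY/dX = -6, Y = 12

Elasticity = (-6) · (2 / 12) = -1

Interpretation: for a small percentage change in X, the percentage change in Y is approximately -1.00 times as large.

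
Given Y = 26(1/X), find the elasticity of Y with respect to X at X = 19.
Elasticity = -1

Elasticity = (dY/dX) · (X/Y)

dY/dX = -26/X²
At X = 19: dY/dX = -26/361, Y = 26/19

Elasticity = (-26/361) · (19 / (26/19)) = -1

Interpretation: for a small percentage change in X, the percentage change in Y is approximately -1.00 times as large.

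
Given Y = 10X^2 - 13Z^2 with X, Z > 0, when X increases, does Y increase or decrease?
Y increases

Taking the partial derivative:
∂Y/∂X = 20X

∂Y/∂X = 20X > 0 (assuming positive values)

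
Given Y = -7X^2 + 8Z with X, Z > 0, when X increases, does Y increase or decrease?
Y decreases

Taking the partial derivative:
∂Y/∂X = -14X

∂Y/∂X = -14X < 0 (assuming positive values)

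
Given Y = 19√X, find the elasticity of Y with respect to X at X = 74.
Elasticity = 1/2

Elasticity = (dY/dX) · (X/Y)

dY/dX = 19/(2·√X)
At X = 74: dY/dX = 19·√74/148, Y = 19·√74

Elasticity = (19·√74/148) · (74 / (19·√74)) = 1/2

Interpretation: for a small percentage change in X, the percentage change in Y is approximately 0.50 times as large.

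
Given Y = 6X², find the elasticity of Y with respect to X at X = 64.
Elasticity = 2

Elasticity = (dY/dX) · (X/Y)

dY/dX = 12·X
At X = 64: dY/dX = 768, Y = 24576

Elasticity = 768 · (64 / 24576) = 2

Interpretation: for a small percentage change in X, the percentage change in Y is approximately 2.00 times as large.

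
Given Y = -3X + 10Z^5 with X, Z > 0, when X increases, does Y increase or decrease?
Y decreases

Taking the partial derivative:
∂Y/∂X = -3

∂Y/∂X = -3 < 0 (assuming positive values)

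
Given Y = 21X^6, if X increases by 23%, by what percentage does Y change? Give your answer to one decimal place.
246.3%

For Y = 21X^6:
If X → X(1 + 0.23)
Then Y → Y · (1 + 0.23)^6
     ≈ Y · 3.4628

Percentage change = ((1 + 0.23)^6 − 1) × 100% ≈ 246.3%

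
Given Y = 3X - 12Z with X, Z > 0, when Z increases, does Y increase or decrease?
Y decreases

Taking the partial derivative:
∂Y/∂Z = -12

∂Y/∂Z = -12 < 0 (assuming positive values)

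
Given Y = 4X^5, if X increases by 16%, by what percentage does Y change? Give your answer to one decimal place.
110.0%

For Y = 4X^5:
If X → X(1 + 0.16)
Then Y → Y · (1 + 0.16)^5
     ≈ Y · 2.1003

Percentage change = ((1 + 0.16)^5 − 1) × 100% ≈ 110.0%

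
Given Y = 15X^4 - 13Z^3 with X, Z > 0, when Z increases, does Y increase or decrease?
Y decreases

Taking the partial derivative:
∂Y/∂Z = -39Z^2

∂Y/∂Z = -39Z^2 < 0 (assuming positive values)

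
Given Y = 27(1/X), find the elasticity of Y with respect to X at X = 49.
Elasticity = -1

Elasticity = (dY/dX) · (X/Y)

dY/dX = -27/X²
At X = 49: dY/dX = -27/2401, Y = 27/49

Elasticity = (-27/2401) · (49 / (27/49)) = -1

Interpretation: for a small percentage change in X, the percentage change in Y is approximately -1.00 times as large.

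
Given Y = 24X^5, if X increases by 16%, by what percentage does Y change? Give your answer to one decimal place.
110.0%

For Y = 24X^5:
If X → X(1 + 0.16)
Then Y → Y · (1 + 0.16)^5
     ≈ Y · 2.1003

Percentage change = ((1 + 0.16)^5 − 1) × 100% ≈ 110.0%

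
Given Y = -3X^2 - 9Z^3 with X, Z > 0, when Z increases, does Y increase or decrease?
Y decreases

Taking the partial derivative:
∂Y/∂Z = -27Z^2

∂Y/∂Z = -27Z^2 < 0 (assuming positive values)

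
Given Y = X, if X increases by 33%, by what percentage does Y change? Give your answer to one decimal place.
33.0%

For Y = X:
If X → X(1 + 0.33)
Then Y → Y · (1 + 0.33)^1
     = Y · 1.3300

Percentage change = ((1 + 0.33)^1 − 1) × 100% = 33.0%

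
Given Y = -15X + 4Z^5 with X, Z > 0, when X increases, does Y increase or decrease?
Y decreases

Taking the partial derivative:
∂Y/∂X = -15

∂Y/∂X = -15 < 0 (assuming positive values)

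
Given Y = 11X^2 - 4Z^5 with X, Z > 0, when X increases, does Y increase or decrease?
Y increases

Taking the partial derivative:
∂Y/∂X = 22X

∂Y/∂X = 22X > 0 (assuming positive values)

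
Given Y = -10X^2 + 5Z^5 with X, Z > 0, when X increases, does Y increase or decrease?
Y decreases

Taking the partial derivative:
∂Y/∂X = -20X

∂Y/∂X = -20X < 0 (assuming positive values)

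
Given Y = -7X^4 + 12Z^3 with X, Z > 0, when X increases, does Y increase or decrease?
Y decreases

Taking the partial derivative:
∂Y/∂X = -28X^3

∂Y/∂X = -28X^3 < 0 (assuming positive values)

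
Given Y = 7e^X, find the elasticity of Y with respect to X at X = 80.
Elasticity = 80

Elasticity = (dY/dX) · (X/Y)

dY/dX = 7·e^X
At X = 80: dY/dX = 7·e^80, Y = 7·e^80

Elasticity = (7·e^80) · (80 / (7·e^80)) = 80

Interpretation: for a small percentage change in X, the percentage change in Y is approximately 80.00 times as large.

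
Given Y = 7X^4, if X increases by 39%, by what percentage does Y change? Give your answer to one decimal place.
273.3%

For Y = 7X^4:
If X → X(1 + 0.39)
Then Y → Y · (1 + 0.39)^4
     ≈ Y · 3.7330

Percentage change = ((1 + 0.39)^4 − 1) × 100% ≈ 273.3%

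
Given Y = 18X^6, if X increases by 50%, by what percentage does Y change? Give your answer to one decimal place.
1039.1%

For Y = 18X^6:
If X → X(1 + 0.5)
Then Y → Y · (1 + 0.5)^6
     ≈ Y · 11.3906

Percentage change = ((1 + 0.5)^6 − 1) × 100% ≈ 1039.1%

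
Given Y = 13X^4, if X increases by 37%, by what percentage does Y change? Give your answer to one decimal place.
252.3%

For Y = 13X^4:
If X → X(1 + 0.37)
Then Y → Y · (1 + 0.37)^4
     ≈ Y · 3.5228

Percentage change = ((1 + 0.37)^4 − 1) × 100% ≈ 252.3%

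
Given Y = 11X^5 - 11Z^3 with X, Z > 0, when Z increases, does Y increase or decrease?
Y decreases

Taking the partial derivative:
∂Y/∂Z = -33Z^2

∂Y/∂Z = -33Z^2 < 0 (assuming positive values)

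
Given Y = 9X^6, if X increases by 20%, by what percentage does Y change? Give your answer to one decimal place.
198.6%

For Y = 9X^6:
If X → X(1 + 0.2)
Then Y → Y · (1 + 0.2)^6
     ≈ Y · 2.9860

Percentage change = ((1 + 0.2)^6 − 1) × 100% ≈ 198.6%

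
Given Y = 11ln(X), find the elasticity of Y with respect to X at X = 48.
Elasticity = 1/ln(48) ≈ 0.2583

Elasticity = (dY/dX) · (X/Y)

dY/dX = 11/X
At X = 48: dY/dX = 11/48, Y = 11·ln(48)

Elasticity = (11/48) · (48 / (11·ln(48))) = 1/ln(48) ≈ 0.2583

Interpretation: for a small percentage change in X, the percentage change in Y is approximately 0.26 times as large.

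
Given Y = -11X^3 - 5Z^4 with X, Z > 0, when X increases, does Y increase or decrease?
Y decreases

Taking the partial derivative:
∂Y/∂X = -33X^2

∂Y/∂X = -33X^2 < 0 (assuming positive values)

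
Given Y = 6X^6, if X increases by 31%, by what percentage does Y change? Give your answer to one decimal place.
405.4%

For Y = 6X^6:
If X → X(1 + 0.31)
Then Y → Y · (1 + 0.31)^6
     ≈ Y · 5.0539

Percentage change = ((1 + 0.31)^6 − 1) × 100% ≈ 405.4%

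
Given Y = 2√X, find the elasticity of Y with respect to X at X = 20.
Elasticity = 1/2

Elasticity = (dY/dX) · (X/Y)

dY/dX = 1/√X
At X = 20: dY/dX = √5/10, Y = 4·√5

Elasticity = (√5/10) · (20 / (4·√5)) = 1/2

Interpretation: for a small percentage change in X, the percentage change in Y is approximately 0.50 times as large.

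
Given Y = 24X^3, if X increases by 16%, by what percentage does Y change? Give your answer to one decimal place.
56.1%

For Y = 24X^3:
If X → X(1 + 0.16)
Then Y → Y · (1 + 0.16)^3
     ≈ Y · 1.5609

Percentage change = ((1 + 0.16)^3 − 1) × 100% ≈ 56.1%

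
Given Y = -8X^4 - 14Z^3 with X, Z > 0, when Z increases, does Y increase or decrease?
Y decreases

Taking the partial derivative:
∂Y/∂Z = -42Z^2

∂Y/∂Z = -42Z^2 < 0 (assuming positive values)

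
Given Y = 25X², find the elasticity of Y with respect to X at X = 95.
Elasticity = 2

Elasticity = (dY/dX) · (X/Y)

dY/dX = 50·X
At X = 95: dY/dX = 4750, Y = 225625

Elasticity = 4750 · (95 / 225625) = 2

Interpretation: for a small percentage change in X, the percentage change in Y is approximately 2.00 times as large.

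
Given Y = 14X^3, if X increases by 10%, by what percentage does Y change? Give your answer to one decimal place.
33.1%

For Y = 14X^3:
If X → X(1 + 0.1)
Then Y → Y · (1 + 0.1)^3
     = Y · 1.3310

Percentage change = ((1 + 0.1)^3 − 1) × 100% = 33.1%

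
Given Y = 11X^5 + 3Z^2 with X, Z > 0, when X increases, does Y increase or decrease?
Y increases

Taking the partial derivative:
∂Y/∂X = 55X^4

∂Y/∂X = 55X^4 > 0 (assuming positive values)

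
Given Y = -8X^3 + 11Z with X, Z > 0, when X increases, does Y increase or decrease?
Y decreases

Taking the partial derivative:
∂Y/∂X = -24X^2

∂Y/∂X = -24X^2 < 0 (assuming positive values)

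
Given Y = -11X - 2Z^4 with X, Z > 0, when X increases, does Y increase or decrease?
Y decreases

Taking the partial derivative:
∂Y/∂X = -11

∂Y/∂X = -11 < 0 (assuming positive values)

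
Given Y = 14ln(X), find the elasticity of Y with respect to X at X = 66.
Elasticity = 1/ln(66) ≈ 0.2387

Elasticity = (dY/dX) · (X/Y)

dY/dX = 14/X
At X = 66: dY/dX = 7/33, Y = 14·ln(66)

Elasticity = (7/33) · (66 / (14·ln(66))) = 1/ln(66) ≈ 0.2387

Interpretation: for a small percentage change in X, the percentage change in Y is approximately 0.24 times as large.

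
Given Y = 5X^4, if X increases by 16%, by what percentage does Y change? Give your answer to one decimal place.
81.1%

For Y = 5X^4:
If X → X(1 + 0.16)
Then Y → Y · (1 + 0.16)^4
     ≈ Y · 1.8106

Percentage change = ((1 + 0.16)^4 − 1) × 100% ≈ 81.1%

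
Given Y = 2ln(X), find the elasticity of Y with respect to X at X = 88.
Elasticity = 1/ln(88) ≈ 0.2233

Elasticity = (dY/dX) · (X/Y)

dY/dX = 2/X
At X = 88: dY/dX = 1/44, Y = 2·ln(88)

Elasticity = (1/44) · (88 / (2·ln(88))) = 1/ln(88) ≈ 0.2233

Interpretation: for a small percentage change in X, the percentage change in Y is approximately 0.22 times as large.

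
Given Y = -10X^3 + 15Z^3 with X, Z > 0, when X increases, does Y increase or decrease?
Y decreases

Taking the partial derivative:
∂Y/∂X = -30X^2

∂Y/∂X = -30X^2 < 0 (assuming positive values)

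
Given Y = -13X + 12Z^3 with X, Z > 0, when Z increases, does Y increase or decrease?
Y increases

Taking the partial derivative:
∂Y/∂Z = 36Z^2

∂Y/∂Z = 36Z^2 > 0 (assuming positive values)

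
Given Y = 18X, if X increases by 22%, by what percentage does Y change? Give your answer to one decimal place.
22.0%

For Y = 18X:
If X → X(1 + 0.22)
Then Y → Y · (1 + 0.22)^1
     = Y · 1.2200

Percentage change = ((1 + 0.22)^1 − 1) × 100% = 22.0%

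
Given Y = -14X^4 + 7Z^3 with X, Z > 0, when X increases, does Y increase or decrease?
Y decreases

Taking the partial derivative:
∂Y/∂X = -56X^3

∂Y/∂X = -56X^3 < 0 (assuming positive values)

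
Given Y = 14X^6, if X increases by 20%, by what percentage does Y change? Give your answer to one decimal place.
198.6%

For Y = 14X^6:
If X → X(1 + 0.2)
Then Y → Y · (1 + 0.2)^6
     ≈ Y · 2.9860

Percentage change = ((1 + 0.2)^6 − 1) × 100% ≈ 198.6%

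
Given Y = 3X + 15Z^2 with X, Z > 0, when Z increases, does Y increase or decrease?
Y increases

Taking the partial derivative:
∂Y/∂Z = 30Z

∂Y/∂Z = 30Z > 0 (assuming positive values)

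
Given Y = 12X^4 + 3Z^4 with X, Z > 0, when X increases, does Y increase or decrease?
Y increases

Taking the partial derivative:
∂Y/∂X = 48X^3

∂Y/∂X = 48X^3 > 0 (assuming positive values)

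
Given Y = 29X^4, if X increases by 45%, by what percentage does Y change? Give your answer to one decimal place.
342.1%

For Y = 29X^4:
If X → X(1 + 0.45)
Then Y → Y · (1 + 0.45)^4
     ≈ Y · 4.4205

Percentage change = ((1 + 0.45)^4 − 1) × 100% ≈ 342.1%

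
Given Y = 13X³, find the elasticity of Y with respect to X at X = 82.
Elasticity = 3

Elasticity = (dY/dX) · (X/Y)

dY/dX = 39·X²
At X = 82: dY/dX = 262236, Y = 7167784

Elasticity = 262236 · (82 / 7167784) = 3

Interpretation: for a small percentage change in X, the percentage change in Y is approximately 3.00 times as large.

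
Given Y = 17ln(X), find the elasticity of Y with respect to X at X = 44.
Elasticity = 1/ln(44) ≈ 0.2643

Elasticity = (dY/dX) · (X/Y)

dY/dX = 17/X
At X = 44: dY/dX = 17/44, Y = 17·ln(44)

Elasticity = (17/44) · (44 / (17·ln(44))) = 1/ln(44) ≈ 0.2643

Interpretation: for a small percentage change in X, the percentage change in Y is approximately 0.26 times as large.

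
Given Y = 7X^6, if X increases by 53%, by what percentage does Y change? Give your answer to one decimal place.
1182.8%

For Y = 7X^6:
If X → X(1 + 0.53)
Then Y → Y · (1 + 0.53)^6
     ≈ Y · 12.8277

Percentage change = ((1 + 0.53)^6 − 1) × 100% ≈ 1182.8%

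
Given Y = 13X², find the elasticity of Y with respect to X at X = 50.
Elasticity = 2

Elasticity = (dY/dX) · (X/Y)

dY/dX = 26·X
At X = 50: dY/dX = 1300, Y = 32500

Elasticity = 1300 · (50 / 32500) = 2

Interpretation: for a small percentage change in X, the percentage change in Y is approximately 2.00 times as large.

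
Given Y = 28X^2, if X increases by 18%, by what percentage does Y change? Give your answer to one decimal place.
39.2%

For Y = 28X^2:
If X → X(1 + 0.18)
Then Y → Y · (1 + 0.18)^2
     = Y · 1.3924

Percentage change = ((1 + 0.18)^2 − 1) × 100% ≈ 39.2%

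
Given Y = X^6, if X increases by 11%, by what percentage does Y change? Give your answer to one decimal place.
87.0%

For Y = X^6:
If X → X(1 + 0.11)
Then Y → Y · (1 + 0.11)^6
     ≈ Y · 1.8704

Percentage change = ((1 + 0.11)^6 − 1) × 100% ≈ 87.0%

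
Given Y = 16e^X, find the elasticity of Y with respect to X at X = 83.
Elasticity = 83

Elasticity = (dY/dX) · (X/Y)

dY/dX = 16·e^X
At X = 83: dY/dX = 16·e^83, Y = 16·e^83

Elasticity = (16·e^83) · (83 / (16·e^83)) = 83

Interpretation: for a small percentage change in X, the percentage change in Y is approximately 83.00 times as large.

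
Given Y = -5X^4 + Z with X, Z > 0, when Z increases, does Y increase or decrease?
Y increases

Taking the partial derivative:
∂Y/∂Z = 1

∂Y/∂Z = 1 > 0 (assuming positive values)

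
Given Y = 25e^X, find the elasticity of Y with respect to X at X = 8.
Elasticity = 8

Elasticity = (dY/dX) · (X/Y)

dY/dX = 25·e^X
At X = 8: dY/dX = 25·e^8, Y = 25·e^8

Elasticity = (25·e^8) · (8 / (25·e^8)) = 8

Interpretation: for a small percentage change in X, the percentage change in Y is approximately 8.00 times as large.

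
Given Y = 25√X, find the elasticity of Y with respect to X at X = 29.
Elasticity = 1/2

Elasticity = (dY/dX) · (X/Y)

dY/dX = 25/(2·√X)
At X = 29: dY/dX = 25·√29/58, Y = 25·√29

Elasticity = (25·√29/58) · (29 / (25·√29)) = 1/2

Interpretation: for a small percentage change in X, the percentage change in Y is approximately 0.50 times as large.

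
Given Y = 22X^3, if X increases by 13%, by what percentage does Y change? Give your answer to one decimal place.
44.3%

For Y = 22X^3:
If X → X(1 + 0.13)
Then Y → Y · (1 + 0.13)^3
     ≈ Y · 1.4429

Percentage change = ((1 + 0.13)^3 − 1) × 100% ≈ 44.3%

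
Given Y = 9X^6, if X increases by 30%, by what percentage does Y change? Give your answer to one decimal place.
382.7%

For Y = 9X^6:
If X → X(1 + 0.3)
Then Y → Y · (1 + 0.3)^6
     ≈ Y · 4.8268

Percentage change = ((1 + 0.3)^6 − 1) × 100% ≈ 382.7%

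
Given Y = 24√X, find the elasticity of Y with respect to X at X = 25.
Elasticity = 1/2

Elasticity = (dY/dX) · (X/Y)

dY/dX = 12/√X
At X = 25: dY/dX = 12/5, Y = 120

Elasticity = (12/5) · (25 / 120) = 1/2

Interpretation: for a small percentage change in X, the percentage change in Y is approximately 0.50 times as large.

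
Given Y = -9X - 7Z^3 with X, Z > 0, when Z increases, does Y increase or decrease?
Y decreases

Taking the partial derivative:
∂Y/∂Z = -21Z^2

∂Y/∂Z = -21Z^2 < 0 (assuming positive values)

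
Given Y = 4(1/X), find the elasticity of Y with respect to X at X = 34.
Elasticity = -1

Elasticity = (dY/dX) · (X/Y)

dY/dX = -4/X²
At X = 34: dY/dX = -1/289, Y = 2/17

Elasticity = (-1/289) · (34 / (2/17)) = -1

Interpretation: for a small percentage change in X, the percentage change in Y is approximately -1.00 times as large.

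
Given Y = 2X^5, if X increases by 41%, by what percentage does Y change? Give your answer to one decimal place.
457.3%

For Y = 2X^5:
If X → X(1 + 0.41)
Then Y → Y · (1 + 0.41)^5
     ≈ Y · 5.5731

Percentage change = ((1 + 0.41)^5 − 1) × 100% ≈ 457.3%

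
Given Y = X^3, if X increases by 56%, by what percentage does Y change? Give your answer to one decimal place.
279.6%

For Y = X^3:
If X → X(1 + 0.56)
Then Y → Y · (1 + 0.56)^3
     ≈ Y · 3.7964

Percentage change = ((1 + 0.56)^3 − 1) × 100% ≈ 279.6%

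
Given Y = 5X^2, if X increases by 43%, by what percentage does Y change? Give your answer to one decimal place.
104.5%

For Y = 5X^2:
If X → X(1 + 0.43)
Then Y → Y · (1 + 0.43)^2
     = Y · 2.0449

Percentage change = ((1 + 0.43)^2 − 1) × 100% ≈ 104.5%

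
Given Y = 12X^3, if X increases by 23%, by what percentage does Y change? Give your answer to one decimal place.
86.1%

For Y = 12X^3:
If X → X(1 + 0.23)
Then Y → Y · (1 + 0.23)^3
     ≈ Y · 1.8609

Percentage change = ((1 + 0.23)^3 − 1) × 100% ≈ 86.1%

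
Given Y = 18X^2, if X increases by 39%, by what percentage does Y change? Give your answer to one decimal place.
93.2%

For Y = 18X^2:
If X → X(1 + 0.39)
Then Y → Y · (1 + 0.39)^2
     = Y · 1.9321

Percentage change = ((1 + 0.39)^2 − 1) × 100% ≈ 93.2%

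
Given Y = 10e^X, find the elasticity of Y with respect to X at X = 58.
Elasticity = 58

Elasticity = (dY/dX) · (X/Y)

dY/dX = 10·e^X
At X = 58: dY/dX = 10·e^58, Y = 10·e^58

Elasticity = (10·e^58) · (58 / (10·e^58)) = 58

Interpretation: for a small percentage change in X, the percentage change in Y is approximately 58.00 times as large.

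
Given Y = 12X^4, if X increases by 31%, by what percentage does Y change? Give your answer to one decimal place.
194.5%

For Y = 12X^4:
If X → X(1 + 0.31)
Then Y → Y · (1 + 0.31)^4
     ≈ Y · 2.9450

Percentage change = ((1 + 0.31)^4 − 1) × 100% ≈ 194.5%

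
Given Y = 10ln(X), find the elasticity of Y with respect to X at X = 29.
Elasticity = 1/ln(29) ≈ 0.2970

Elasticity = (dY/dX) · (X/Y)

dY/dX = 10/X
At X = 29: dY/dX = 10/29, Y = 10·ln(29)

Elasticity = (10/29) · (29 / (10·ln(29))) = 1/ln(29) ≈ 0.2970

Interpretation: for a small percentage change in X, the percentage change in Y is approximately 0.30 times as large.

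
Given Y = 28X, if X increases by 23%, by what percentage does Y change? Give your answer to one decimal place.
23.0%

For Y = 28X:
If X → X(1 + 0.23)
Then Y → Y · (1 + 0.23)^1
     = Y · 1.2300

Percentage change = ((1 + 0.23)^1 − 1) × 100% = 23.0%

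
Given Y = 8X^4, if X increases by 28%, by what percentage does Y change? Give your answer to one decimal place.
168.4%

For Y = 8X^4:
If X → X(1 + 0.28)
Then Y → Y · (1 + 0.28)^4
     ≈ Y · 2.6844

Percentage change = ((1 + 0.28)^4 − 1) × 100% ≈ 168.4%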